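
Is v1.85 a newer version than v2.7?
No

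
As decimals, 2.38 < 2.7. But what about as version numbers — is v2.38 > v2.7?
True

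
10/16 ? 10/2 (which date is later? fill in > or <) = >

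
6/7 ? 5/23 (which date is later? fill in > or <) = >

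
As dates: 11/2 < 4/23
False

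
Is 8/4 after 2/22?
Yes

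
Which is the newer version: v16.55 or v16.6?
v16.55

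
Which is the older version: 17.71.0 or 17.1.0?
17.1.0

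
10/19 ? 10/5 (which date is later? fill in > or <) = >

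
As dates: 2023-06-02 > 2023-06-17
False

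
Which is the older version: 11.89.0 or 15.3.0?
11.89.0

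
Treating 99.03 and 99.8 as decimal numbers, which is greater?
99.8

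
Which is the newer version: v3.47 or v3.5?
v3.47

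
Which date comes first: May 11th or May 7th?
May 7th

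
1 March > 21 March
False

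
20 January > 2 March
False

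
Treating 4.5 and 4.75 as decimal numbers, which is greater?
4.75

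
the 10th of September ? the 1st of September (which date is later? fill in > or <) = >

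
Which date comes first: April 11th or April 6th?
April 6th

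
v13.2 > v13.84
False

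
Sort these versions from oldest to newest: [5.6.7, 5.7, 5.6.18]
[5.6.7, 5.6.18, 5.7]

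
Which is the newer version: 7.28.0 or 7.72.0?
7.72.0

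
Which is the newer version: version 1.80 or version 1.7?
version 1.80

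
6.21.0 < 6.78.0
True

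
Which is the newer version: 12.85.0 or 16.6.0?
16.6.0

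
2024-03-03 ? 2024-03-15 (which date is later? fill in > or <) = <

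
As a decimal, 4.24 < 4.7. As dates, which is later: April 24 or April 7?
April 24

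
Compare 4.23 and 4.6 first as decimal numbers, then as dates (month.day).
As decimals: 4.23 < 4.6. As dates: 4/23 is later than 4/6 (day 23 > day 6).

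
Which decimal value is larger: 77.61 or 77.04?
77.61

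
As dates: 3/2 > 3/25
False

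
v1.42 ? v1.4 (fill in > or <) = >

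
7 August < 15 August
True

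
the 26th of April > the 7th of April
True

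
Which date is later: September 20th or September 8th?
September 20th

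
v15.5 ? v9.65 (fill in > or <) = >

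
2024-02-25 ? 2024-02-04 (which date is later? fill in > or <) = >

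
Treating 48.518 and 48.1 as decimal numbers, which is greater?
48.518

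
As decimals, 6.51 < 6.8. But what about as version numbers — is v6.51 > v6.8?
True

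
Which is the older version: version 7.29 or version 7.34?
version 7.29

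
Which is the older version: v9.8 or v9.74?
v9.8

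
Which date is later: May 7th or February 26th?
May 7th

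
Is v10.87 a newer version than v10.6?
Yes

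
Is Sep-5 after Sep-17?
No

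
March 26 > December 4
False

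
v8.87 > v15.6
False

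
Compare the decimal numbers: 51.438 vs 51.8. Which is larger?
51.8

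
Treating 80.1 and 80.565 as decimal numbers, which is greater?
80.565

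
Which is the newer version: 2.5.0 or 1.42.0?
2.5.0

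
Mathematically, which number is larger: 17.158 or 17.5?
17.5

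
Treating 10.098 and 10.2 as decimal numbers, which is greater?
10.2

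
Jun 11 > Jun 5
True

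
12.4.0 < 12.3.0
False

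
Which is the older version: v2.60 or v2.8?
v2.8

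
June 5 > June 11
False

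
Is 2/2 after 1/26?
Yes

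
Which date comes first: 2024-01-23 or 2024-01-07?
2024-01-07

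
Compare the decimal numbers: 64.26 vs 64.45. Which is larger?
64.45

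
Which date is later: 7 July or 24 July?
24 July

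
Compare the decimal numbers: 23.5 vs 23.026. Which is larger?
23.5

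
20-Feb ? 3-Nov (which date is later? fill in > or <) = <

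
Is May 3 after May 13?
No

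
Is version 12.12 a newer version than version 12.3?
Yes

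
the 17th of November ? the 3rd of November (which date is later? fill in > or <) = >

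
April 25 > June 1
False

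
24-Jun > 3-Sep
False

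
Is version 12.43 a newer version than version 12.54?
No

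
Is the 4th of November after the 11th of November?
No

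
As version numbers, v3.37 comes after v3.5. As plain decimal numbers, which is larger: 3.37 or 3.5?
3.5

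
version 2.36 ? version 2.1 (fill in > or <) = >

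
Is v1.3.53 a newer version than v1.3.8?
Yes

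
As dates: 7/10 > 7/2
True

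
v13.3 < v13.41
True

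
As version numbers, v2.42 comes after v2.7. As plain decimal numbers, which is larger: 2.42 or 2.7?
2.7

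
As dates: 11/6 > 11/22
False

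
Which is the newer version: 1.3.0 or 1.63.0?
1.63.0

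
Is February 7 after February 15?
No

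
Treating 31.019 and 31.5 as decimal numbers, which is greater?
31.5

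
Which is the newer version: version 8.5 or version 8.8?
version 8.8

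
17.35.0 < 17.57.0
True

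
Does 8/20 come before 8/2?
No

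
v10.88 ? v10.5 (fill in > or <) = >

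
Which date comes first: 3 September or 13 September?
3 September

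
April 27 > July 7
False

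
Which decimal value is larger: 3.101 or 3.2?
3.2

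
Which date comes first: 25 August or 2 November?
25 August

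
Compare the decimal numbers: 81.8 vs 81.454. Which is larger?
81.8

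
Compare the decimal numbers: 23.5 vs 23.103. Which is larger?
23.5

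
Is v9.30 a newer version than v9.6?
Yes. Version numbers are compared segment by segment as integers, not as decimals: minor version 30 > 6, so v9.30 > v9.6 (even though the decimal 9.30 < 9.6).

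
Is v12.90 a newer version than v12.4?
Yes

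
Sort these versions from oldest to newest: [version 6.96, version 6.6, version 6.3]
[version 6.3, version 6.6, version 6.96]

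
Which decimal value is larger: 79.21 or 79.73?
79.73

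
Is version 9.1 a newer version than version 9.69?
No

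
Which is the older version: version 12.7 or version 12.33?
version 12.7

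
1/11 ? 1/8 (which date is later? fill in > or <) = >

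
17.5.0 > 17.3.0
True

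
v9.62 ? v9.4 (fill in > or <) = >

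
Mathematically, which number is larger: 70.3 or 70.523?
70.523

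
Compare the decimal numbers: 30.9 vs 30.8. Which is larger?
30.9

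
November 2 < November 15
True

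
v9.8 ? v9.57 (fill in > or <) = <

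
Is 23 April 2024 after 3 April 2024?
Yes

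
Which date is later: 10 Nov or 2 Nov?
10 Nov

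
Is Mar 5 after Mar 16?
No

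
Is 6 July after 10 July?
No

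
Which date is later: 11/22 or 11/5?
11/22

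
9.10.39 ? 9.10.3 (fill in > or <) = >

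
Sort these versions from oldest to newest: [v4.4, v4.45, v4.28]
[v4.4, v4.28, v4.45]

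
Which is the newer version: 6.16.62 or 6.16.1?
6.16.62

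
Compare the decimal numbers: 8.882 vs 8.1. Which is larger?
8.882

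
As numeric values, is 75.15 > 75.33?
False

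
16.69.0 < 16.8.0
False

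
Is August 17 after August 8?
Yes. Day 17 comes after day 8 in August — this is a date comparison, not a decimal one (the decimal 8.17 would be smaller than 8.8).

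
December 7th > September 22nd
True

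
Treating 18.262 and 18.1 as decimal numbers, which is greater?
18.262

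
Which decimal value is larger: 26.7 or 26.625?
26.7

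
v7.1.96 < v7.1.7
False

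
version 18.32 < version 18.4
False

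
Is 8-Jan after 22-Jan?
No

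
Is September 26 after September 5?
Yes. Day 26 comes after day 5 in September — this is a date comparison, not a decimal one (the decimal 9.26 would be smaller than 9.5).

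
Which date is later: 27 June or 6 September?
6 September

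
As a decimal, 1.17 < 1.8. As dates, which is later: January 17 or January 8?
January 17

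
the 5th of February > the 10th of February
False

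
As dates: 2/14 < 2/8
False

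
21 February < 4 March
True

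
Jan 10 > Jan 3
True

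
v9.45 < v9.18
False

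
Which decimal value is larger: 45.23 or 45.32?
45.32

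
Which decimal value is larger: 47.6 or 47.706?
47.706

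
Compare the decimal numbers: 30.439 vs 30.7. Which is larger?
30.7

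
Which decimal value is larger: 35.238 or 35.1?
35.238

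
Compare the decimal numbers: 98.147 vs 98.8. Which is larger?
98.8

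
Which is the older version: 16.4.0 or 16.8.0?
16.4.0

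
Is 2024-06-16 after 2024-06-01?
Yes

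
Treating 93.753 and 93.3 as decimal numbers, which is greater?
93.753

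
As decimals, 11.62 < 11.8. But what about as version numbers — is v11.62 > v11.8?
True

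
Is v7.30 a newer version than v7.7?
Yes. Version numbers are compared segment by segment as integers, not as decimals: minor version 30 > 7, so v7.30 > v7.7 (even though the decimal 7.30 < 7.7).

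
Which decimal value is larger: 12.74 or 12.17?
12.74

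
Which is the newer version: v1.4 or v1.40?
v1.40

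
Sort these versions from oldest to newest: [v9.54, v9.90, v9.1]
[v9.1, v9.54, v9.90]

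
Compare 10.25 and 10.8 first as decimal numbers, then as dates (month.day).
As decimals: 10.25 < 10.8. As dates: 10/25 is later than 10/8 (day 25 > day 8).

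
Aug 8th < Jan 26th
False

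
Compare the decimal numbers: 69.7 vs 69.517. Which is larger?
69.7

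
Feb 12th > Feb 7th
True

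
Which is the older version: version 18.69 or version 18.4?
version 18.4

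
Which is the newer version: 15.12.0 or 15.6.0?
15.12.0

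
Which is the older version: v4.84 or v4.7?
v4.7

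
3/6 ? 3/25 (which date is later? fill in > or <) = <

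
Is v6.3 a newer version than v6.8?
No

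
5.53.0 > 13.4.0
False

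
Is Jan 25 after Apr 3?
No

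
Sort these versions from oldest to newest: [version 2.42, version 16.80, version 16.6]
[version 2.42, version 16.6, version 16.80]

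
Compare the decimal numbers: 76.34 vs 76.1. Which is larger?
76.34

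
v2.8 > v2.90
False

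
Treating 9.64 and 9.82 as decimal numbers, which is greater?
9.82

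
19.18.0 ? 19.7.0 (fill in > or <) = >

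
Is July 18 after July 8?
Yes. Day 18 comes after day 8 in July — this is a date comparison, not a decimal one (the decimal 7.18 would be smaller than 7.8).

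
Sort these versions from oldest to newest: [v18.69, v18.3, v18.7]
[v18.3, v18.7, v18.69]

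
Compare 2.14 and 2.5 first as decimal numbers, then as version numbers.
As decimals: 2.14 < 2.5. As versions: v2.14 > v2.5 (minor version 14 > 5).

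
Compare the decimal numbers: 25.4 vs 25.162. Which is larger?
25.4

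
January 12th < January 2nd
False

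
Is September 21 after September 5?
Yes. Day 21 comes after day 5 in September — this is a date comparison, not a decimal one (the decimal 9.21 would be smaller than 9.5).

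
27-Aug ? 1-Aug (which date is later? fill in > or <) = >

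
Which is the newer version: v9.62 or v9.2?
v9.62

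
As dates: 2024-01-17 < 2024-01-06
False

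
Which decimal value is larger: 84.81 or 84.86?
84.86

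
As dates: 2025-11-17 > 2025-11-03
True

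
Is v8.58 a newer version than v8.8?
Yes. Version numbers are compared segment by segment as integers, not as decimals: minor version 58 > 8, so v8.58 > v8.8 (even though the decimal 8.58 < 8.8).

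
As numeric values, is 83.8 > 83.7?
True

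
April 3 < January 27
False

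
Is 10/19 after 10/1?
Yes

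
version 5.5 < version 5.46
True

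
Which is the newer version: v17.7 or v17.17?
v17.17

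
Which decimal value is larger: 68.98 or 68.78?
68.98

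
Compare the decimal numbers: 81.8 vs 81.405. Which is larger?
81.8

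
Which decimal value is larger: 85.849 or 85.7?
85.849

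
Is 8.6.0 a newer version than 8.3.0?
Yes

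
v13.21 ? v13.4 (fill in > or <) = >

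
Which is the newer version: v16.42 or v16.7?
v16.42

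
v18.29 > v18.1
True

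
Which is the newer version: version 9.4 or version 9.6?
version 9.6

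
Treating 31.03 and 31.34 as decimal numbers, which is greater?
31.34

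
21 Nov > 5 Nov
True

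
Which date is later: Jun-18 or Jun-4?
Jun-18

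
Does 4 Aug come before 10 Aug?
Yes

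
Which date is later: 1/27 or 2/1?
2/1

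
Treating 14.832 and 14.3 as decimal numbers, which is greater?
14.832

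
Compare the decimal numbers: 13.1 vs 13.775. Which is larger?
13.775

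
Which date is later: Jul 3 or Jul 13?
Jul 13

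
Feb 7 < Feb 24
True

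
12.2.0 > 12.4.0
False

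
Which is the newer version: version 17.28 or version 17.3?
version 17.28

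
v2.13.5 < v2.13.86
True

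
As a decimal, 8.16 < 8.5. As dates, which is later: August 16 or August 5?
August 16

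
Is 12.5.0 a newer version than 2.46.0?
Yes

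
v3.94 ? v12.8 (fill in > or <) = <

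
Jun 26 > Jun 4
True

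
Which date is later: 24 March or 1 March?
24 March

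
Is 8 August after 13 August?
No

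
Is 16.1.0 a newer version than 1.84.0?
Yes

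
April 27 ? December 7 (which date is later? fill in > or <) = <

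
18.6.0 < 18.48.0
True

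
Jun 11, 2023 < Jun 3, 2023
False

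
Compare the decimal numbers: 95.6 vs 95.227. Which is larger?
95.6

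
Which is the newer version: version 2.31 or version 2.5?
version 2.31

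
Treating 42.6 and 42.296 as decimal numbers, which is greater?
42.6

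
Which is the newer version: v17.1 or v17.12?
v17.12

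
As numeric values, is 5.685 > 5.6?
True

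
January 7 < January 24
True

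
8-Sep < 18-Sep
True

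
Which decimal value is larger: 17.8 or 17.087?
17.8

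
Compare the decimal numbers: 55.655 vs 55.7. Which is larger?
55.7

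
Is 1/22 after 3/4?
No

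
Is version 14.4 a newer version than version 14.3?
Yes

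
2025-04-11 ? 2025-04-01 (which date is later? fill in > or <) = >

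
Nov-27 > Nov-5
True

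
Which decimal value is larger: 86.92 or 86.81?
86.92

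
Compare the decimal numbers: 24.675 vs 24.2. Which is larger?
24.675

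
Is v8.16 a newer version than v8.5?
Yes. Version numbers are compared segment by segment as integers, not as decimals: minor version 16 > 5, so v8.16 > v8.5 (even though the decimal 8.16 < 8.5).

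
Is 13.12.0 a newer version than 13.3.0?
Yes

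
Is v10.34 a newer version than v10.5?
Yes. Version numbers are compared segment by segment as integers, not as decimals: minor version 34 > 5, so v10.34 > v10.5 (even though the decimal 10.34 < 10.5).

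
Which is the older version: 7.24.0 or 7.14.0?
7.14.0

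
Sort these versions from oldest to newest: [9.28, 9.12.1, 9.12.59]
[9.12.1, 9.12.59, 9.28]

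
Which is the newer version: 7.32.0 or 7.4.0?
7.32.0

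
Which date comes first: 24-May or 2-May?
2-May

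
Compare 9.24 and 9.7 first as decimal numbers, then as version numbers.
As decimals: 9.24 < 9.7. As versions: v9.24 > v9.7 (minor version 24 > 7).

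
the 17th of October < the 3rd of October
False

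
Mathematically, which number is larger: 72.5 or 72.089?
72.5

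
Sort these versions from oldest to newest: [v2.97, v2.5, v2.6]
[v2.5, v2.6, v2.97]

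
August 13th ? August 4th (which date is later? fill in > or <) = >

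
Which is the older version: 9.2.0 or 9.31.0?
9.2.0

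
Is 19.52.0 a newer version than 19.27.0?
Yes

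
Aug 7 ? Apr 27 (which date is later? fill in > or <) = >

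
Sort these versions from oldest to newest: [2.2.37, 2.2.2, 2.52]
[2.2.2, 2.2.37, 2.52]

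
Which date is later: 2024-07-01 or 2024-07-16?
2024-07-16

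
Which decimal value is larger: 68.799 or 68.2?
68.799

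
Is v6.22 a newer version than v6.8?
Yes. Version numbers are compared segment by segment as integers, not as decimals: minor version 22 > 8, so v6.22 > v6.8 (even though the decimal 6.22 < 6.8).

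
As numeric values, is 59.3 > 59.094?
True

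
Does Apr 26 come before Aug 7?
Yes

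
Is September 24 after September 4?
Yes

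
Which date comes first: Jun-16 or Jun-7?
Jun-7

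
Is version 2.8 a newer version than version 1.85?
Yes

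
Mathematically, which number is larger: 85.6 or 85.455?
85.6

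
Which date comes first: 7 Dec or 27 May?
27 May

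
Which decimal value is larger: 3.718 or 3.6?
3.718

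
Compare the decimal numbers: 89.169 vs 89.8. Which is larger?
89.8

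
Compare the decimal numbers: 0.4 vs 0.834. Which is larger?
0.834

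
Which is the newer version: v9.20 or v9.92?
v9.92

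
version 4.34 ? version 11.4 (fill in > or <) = <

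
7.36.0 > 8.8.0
False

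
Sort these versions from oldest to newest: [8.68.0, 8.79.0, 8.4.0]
[8.4.0, 8.68.0, 8.79.0]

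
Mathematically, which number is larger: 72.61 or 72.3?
72.61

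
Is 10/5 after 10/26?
No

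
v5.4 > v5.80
False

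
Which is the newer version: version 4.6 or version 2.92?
version 4.6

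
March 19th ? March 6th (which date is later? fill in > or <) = >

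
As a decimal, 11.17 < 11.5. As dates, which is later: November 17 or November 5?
November 17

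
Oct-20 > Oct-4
True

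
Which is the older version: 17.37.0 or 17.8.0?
17.8.0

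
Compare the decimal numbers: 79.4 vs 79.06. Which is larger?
79.4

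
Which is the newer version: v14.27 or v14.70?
v14.70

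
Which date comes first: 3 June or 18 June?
3 June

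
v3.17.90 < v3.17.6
False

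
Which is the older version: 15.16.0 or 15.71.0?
15.16.0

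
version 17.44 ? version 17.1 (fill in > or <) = >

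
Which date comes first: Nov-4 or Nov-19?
Nov-4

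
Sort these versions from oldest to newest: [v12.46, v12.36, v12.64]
[v12.36, v12.46, v12.64]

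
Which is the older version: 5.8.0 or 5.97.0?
5.8.0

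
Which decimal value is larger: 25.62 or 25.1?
25.62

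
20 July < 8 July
False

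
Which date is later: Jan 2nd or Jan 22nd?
Jan 22nd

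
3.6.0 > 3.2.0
True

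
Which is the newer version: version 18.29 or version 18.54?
version 18.54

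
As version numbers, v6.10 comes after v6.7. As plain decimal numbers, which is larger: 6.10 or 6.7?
6.7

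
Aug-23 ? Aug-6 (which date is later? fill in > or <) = >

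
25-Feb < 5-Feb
False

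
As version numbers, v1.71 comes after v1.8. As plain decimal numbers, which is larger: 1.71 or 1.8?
1.8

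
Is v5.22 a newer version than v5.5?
Yes. Version numbers are compared segment by segment as integers, not as decimals: minor version 22 > 5, so v5.22 > v5.5 (even though the decimal 5.22 < 5.5).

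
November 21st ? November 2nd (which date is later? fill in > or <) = >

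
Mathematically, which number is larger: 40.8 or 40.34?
40.8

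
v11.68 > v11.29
True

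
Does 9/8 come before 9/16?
Yes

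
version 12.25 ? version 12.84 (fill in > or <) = <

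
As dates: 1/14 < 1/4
False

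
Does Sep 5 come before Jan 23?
No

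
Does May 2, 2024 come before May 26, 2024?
Yes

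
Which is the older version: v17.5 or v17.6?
v17.5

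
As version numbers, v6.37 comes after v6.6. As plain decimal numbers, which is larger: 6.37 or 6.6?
6.6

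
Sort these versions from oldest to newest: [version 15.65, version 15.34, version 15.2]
[version 15.2, version 15.34, version 15.65]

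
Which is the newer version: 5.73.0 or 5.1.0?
5.73.0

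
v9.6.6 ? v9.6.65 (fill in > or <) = <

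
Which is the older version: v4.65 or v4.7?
v4.7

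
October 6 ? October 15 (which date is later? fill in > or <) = <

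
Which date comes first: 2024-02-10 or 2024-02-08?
2024-02-08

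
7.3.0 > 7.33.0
False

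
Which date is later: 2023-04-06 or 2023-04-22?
2023-04-22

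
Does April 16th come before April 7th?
No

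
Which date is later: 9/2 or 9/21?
9/21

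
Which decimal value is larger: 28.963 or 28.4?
28.963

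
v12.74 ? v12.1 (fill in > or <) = >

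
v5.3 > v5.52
False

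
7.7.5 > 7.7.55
False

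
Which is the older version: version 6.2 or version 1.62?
version 1.62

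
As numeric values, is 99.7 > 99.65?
True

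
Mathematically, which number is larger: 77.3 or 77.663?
77.663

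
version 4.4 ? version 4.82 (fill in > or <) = <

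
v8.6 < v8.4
False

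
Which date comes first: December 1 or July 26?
July 26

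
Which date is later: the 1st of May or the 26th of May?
the 26th of May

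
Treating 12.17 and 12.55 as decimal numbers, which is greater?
12.55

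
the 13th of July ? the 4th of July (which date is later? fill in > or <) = >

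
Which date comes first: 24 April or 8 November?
24 April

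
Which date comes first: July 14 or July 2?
July 2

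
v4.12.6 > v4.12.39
False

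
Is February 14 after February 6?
Yes. Day 14 comes after day 6 in February — this is a date comparison, not a decimal one (the decimal 2.14 would be smaller than 2.6).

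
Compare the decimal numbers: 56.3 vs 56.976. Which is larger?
56.976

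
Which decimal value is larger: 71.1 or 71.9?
71.9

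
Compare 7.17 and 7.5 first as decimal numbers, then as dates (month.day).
As decimals: 7.17 < 7.5. As dates: 7/17 is later than 7/5 (day 17 > day 5).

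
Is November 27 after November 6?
Yes. Day 27 comes after day 6 in November — this is a date comparison, not a decimal one (the decimal 11.27 would be smaller than 11.6).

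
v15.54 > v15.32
True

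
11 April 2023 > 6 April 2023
True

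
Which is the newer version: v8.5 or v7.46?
v8.5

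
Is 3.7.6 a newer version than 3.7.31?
No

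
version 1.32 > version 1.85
False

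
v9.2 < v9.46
True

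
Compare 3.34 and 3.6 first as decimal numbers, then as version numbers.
As decimals: 3.34 < 3.6. As versions: v3.34 > v3.6 (minor version 34 > 6).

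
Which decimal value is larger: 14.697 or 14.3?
14.697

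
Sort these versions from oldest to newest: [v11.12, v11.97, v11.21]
[v11.12, v11.21, v11.97]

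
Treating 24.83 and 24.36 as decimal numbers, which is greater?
24.83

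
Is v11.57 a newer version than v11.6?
Yes. Version numbers are compared segment by segment as integers, not as decimals: minor version 57 > 6, so v11.57 > v11.6 (even though the decimal 11.57 < 11.6).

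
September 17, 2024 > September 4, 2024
True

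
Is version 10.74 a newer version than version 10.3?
Yes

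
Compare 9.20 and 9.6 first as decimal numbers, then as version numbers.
As decimals: 9.20 < 9.6. As versions: v9.20 > v9.6 (minor version 20 > 6).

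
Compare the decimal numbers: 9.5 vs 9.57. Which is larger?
9.57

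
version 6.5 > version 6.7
False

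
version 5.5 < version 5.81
True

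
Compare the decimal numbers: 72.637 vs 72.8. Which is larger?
72.8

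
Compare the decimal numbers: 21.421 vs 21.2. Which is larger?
21.421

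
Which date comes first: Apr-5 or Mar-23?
Mar-23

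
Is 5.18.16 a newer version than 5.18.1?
Yes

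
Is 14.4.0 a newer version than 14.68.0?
No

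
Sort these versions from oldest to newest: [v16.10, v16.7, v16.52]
[v16.7, v16.10, v16.52]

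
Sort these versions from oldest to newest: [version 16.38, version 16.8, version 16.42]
[version 16.8, version 16.38, version 16.42]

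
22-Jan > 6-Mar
False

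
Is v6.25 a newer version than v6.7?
Yes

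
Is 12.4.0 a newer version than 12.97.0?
No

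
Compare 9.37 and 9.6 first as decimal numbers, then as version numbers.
As decimals: 9.37 < 9.6. As versions: v9.37 > v9.6 (minor version 37 > 6).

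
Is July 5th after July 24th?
No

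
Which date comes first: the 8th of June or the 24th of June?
the 8th of June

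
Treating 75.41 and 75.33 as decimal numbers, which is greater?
75.41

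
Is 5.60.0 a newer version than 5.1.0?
Yes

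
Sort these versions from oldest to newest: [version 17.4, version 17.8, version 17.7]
[version 17.4, version 17.7, version 17.8]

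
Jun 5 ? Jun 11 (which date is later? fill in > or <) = <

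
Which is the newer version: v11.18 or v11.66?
v11.66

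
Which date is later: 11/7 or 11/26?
11/26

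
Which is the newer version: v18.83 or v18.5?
v18.83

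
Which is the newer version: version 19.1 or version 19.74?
version 19.74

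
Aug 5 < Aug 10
True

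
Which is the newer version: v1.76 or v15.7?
v15.7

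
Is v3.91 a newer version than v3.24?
Yes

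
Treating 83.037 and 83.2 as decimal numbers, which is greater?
83.2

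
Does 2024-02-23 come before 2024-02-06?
No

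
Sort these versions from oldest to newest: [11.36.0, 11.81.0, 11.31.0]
[11.31.0, 11.36.0, 11.81.0]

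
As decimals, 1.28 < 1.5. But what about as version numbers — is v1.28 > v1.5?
True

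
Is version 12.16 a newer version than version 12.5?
Yes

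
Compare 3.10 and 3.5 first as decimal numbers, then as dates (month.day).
As decimals: 3.10 < 3.5. As dates: 3/10 is later than 3/5 (day 10 > day 5).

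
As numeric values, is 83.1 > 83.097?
True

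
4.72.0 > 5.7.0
False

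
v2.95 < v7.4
True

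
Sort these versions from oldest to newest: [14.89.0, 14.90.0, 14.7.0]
[14.7.0, 14.89.0, 14.90.0]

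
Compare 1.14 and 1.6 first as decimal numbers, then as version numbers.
As decimals: 1.14 < 1.6. As versions: v1.14 > v1.6 (minor version 14 > 6).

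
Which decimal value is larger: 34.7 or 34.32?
34.7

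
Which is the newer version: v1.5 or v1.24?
v1.24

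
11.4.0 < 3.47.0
False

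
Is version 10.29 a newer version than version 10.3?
Yes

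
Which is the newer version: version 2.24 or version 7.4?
version 7.4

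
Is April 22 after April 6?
Yes. Day 22 comes after day 6 in April — this is a date comparison, not a decimal one (the decimal 4.22 would be smaller than 4.6).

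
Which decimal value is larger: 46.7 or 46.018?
46.7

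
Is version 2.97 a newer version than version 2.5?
Yes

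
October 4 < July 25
False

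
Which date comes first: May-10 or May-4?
May-4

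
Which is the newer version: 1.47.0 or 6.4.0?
6.4.0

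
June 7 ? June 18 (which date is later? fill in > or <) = <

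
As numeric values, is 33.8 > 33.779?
True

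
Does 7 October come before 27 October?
Yes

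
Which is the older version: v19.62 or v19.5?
v19.5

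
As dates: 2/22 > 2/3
True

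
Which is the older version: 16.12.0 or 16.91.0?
16.12.0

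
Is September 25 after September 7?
Yes. Day 25 comes after day 7 in September — this is a date comparison, not a decimal one (the decimal 9.25 would be smaller than 9.7).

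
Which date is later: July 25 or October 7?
October 7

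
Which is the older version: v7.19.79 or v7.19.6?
v7.19.6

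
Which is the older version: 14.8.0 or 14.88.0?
14.8.0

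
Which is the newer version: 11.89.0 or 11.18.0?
11.89.0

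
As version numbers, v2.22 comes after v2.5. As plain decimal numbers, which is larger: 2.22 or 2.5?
2.5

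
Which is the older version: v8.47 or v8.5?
v8.5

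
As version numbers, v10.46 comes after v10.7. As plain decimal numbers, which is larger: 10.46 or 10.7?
10.7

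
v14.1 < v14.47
True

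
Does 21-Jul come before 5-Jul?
No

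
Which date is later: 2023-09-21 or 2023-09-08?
2023-09-21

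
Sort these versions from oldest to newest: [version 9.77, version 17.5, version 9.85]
[version 9.77, version 9.85, version 17.5]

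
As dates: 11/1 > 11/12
False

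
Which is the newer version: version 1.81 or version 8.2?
version 8.2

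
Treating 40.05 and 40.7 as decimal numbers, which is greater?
40.7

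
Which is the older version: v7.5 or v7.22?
v7.5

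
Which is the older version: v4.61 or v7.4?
v4.61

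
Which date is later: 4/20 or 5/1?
5/1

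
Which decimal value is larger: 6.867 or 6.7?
6.867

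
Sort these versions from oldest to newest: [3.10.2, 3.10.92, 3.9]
[3.9, 3.10.2, 3.10.92]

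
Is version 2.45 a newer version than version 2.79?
No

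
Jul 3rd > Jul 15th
False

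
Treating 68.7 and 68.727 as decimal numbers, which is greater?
68.727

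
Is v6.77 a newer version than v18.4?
No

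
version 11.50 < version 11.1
False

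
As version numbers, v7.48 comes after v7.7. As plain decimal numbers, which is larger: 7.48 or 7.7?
7.7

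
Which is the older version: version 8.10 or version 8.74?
version 8.10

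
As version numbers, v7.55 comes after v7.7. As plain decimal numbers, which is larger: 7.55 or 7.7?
7.7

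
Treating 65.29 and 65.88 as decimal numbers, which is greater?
65.88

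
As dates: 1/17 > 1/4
True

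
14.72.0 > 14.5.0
True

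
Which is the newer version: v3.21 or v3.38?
v3.38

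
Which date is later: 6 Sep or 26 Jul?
6 Sep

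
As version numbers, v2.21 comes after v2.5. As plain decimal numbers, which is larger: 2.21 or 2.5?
2.5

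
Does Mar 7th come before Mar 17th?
Yes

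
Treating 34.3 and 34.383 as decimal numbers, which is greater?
34.383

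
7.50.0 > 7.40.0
True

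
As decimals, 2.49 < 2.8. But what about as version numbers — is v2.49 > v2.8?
True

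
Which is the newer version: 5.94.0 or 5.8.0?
5.94.0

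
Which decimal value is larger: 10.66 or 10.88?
10.88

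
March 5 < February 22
False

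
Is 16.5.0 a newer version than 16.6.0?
No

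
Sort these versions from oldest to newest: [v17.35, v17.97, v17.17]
[v17.17, v17.35, v17.97]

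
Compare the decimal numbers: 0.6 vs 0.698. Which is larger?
0.698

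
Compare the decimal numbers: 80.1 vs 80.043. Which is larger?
80.1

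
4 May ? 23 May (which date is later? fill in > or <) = <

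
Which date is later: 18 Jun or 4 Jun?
18 Jun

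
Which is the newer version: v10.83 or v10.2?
v10.83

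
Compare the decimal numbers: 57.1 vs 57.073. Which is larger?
57.1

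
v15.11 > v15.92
False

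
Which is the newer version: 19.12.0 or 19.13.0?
19.13.0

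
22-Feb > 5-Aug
False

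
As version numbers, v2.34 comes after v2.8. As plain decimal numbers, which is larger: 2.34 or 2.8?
2.8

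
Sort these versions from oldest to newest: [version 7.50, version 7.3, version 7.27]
[version 7.3, version 7.27, version 7.50]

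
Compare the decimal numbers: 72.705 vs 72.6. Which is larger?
72.705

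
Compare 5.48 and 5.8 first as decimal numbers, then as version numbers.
As decimals: 5.48 < 5.8. As versions: v5.48 > v5.8 (minor version 48 > 8).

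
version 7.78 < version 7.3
False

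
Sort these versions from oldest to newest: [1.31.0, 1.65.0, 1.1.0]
[1.1.0, 1.31.0, 1.65.0]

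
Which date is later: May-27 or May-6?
May-27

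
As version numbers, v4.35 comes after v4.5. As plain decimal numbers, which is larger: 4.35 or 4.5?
4.5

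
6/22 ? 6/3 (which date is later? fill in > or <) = >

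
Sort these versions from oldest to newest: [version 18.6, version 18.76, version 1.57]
[version 1.57, version 18.6, version 18.76]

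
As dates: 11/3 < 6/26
False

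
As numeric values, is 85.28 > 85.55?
False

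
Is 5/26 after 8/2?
No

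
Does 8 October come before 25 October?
Yes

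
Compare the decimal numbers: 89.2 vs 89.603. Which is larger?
89.603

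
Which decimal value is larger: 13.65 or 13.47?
13.65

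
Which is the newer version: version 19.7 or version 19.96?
version 19.96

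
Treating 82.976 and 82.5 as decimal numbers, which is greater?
82.976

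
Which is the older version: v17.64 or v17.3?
v17.3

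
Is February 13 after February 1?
Yes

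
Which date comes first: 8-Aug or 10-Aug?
8-Aug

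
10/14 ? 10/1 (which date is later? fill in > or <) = >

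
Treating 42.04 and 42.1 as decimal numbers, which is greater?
42.1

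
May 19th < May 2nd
False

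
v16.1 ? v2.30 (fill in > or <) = >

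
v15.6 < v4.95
False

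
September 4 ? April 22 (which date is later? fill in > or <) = >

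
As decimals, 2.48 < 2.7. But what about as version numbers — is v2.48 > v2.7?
True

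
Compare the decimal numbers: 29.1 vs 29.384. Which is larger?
29.384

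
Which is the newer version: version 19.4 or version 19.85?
version 19.85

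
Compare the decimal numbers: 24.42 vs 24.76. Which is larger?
24.76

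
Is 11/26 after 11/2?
Yes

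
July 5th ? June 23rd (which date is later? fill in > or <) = >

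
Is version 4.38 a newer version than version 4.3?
Yes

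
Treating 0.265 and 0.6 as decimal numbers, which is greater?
0.6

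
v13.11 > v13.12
False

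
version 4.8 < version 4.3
False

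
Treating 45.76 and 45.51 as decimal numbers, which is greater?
45.76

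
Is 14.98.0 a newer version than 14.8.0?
Yes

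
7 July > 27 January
True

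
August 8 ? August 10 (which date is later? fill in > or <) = <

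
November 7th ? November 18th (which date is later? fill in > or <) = <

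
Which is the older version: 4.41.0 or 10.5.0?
4.41.0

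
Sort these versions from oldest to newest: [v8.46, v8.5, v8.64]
[v8.5, v8.46, v8.64]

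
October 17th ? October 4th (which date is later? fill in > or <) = >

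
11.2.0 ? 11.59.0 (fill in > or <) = <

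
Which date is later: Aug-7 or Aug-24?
Aug-24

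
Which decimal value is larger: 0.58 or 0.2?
0.58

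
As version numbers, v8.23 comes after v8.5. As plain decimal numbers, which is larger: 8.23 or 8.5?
8.5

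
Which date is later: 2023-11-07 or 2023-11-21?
2023-11-21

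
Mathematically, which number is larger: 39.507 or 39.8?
39.8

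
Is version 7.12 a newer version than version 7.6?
Yes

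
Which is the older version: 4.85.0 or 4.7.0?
4.7.0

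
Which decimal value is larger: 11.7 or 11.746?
11.746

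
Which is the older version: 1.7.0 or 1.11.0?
1.7.0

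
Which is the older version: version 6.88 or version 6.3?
version 6.3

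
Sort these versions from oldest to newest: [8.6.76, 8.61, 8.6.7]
[8.6.7, 8.6.76, 8.61]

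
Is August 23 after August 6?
Yes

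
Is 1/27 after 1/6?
Yes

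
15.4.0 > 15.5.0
False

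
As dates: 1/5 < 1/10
True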